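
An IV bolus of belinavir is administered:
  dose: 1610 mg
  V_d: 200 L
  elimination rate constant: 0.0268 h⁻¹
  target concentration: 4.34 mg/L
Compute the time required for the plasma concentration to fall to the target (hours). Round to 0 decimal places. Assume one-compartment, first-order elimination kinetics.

C₀ = Dose / Vd = 1610 / 200 = 8.050 mg/L
t = ln(C₀ / C) / k = ln(8.050 / 4.34) / 0.02680
  = ln(1.855) / 0.02680 = 0.6179 / 0.02680 = 23.06 h

23 h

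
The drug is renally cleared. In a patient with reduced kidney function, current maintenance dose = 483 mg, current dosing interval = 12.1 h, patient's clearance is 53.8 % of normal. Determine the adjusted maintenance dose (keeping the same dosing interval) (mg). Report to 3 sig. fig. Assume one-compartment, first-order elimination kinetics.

To keep the same average steady-state level, dosing rate must scale with clearance.
CL ratio = 53.8 / 100 = 0.5380
New dose (same interval) = 483 × 0.5380 = 259.9 mg

260 mg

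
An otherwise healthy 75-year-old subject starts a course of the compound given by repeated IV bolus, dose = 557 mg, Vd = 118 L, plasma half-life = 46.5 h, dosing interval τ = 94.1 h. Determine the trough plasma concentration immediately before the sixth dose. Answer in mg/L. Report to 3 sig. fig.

C₀ per dose = Dose / Vd = 557 / 118 = 4.720 mg/L
k = ln2 / t½ = 0.693147 / 46.5 = 0.01491 h⁻¹
Fraction remaining after one interval: r = e^(−kτ) = e^(−0.01491 × 94.1) = 0.2459
Before dose 6, 5 doses have been given (aged 1τ, 2τ, 3τ, 4τ, 5τ).
C_trough = C₀ × (r + r² + … + r^5) = C₀ × r(1−r^5)/(1−r)
        = 4.720 × 0.2459 × (1 − 0.0008991) / (1 − 0.2459) = 1.538 mg/L

1.54 mg/L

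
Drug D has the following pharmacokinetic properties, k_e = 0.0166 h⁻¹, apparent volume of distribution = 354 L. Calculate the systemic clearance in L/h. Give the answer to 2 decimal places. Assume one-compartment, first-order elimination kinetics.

CL = k × Vd = 0.0166 × 354 = 5.876 L/h

5.88 L/h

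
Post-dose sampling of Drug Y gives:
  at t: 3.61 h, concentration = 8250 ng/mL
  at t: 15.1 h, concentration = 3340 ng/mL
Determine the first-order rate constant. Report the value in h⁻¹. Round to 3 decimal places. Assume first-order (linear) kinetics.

0.079 h⁻¹

k = ln(C₁/C₂) / (t₂ − t₁) = ln(8250/3340) / (15.1 − 3.61)
  = 0.9042 / 11.49 = 0.07869 h⁻¹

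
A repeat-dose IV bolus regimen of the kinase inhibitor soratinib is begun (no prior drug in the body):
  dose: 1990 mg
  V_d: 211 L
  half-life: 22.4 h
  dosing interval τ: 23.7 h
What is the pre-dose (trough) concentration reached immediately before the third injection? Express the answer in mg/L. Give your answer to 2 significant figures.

C₀ per dose = Dose / Vd = 1990 / 211 = 9.431 mg/L
k = ln2 / t½ = 0.693147 / 22.4 = 0.03094 h⁻¹
Fraction remaining after one interval: r = e^(−kτ) = e^(−0.03094 × 23.7) = 0.4803
Before dose 3, 2 doses have been given (aged 1τ, 2τ).
C_trough = C₀ × (r + r²) = 9.431 × (0.4803 + 0.2307) = 6.705 mg/L

6.7 mg/L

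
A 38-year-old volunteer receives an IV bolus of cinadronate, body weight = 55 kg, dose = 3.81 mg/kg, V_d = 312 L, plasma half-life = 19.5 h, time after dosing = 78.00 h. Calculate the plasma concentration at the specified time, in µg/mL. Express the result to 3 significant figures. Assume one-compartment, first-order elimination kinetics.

0.0420 µg/mL

Total dose = 3.81 × 55 = 209.6 mg
C₀ = Dose / Vd = 209.6 / 312 = 0.6718 mg/L
k = ln2 / t½ = 0.693147 / 19.5 = 0.03555 h⁻¹
t / t½ = 78.00 / 19.5 = 4 half-lives
C = C₀ × (1/2)^4 = 0.6718 × 0.06250 = 0.04199 mg/L
(0.04199 mg/L = 0.04199 µg/mL)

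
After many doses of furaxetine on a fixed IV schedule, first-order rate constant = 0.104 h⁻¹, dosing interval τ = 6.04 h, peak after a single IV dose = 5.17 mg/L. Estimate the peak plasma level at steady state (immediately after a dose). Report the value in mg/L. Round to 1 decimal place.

11.1 mg/L

e^(−kτ) = e^(−0.1040 × 6.04) = 0.5336
Accumulation ratio R = 1 / (1 − e^(−kτ)) = 1 / (1 − 0.5336) = 2.144
Steady-state peak = C₀ × R = 5.17 × 2.144 = 11.08 mg/L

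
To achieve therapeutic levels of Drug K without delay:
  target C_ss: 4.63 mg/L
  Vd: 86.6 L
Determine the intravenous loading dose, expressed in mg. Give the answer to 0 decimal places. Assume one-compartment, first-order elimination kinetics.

LD = Css × Vd = 4.63 × 86.6 = 401.0 mg

401 mg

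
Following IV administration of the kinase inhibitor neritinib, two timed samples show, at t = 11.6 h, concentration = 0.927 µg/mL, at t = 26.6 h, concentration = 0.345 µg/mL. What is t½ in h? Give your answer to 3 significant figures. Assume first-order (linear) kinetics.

10.5 h

k = ln(C₁/C₂) / (t₂ − t₁) = ln(0.927/0.345) / (26.6 − 11.6)
  = 0.9884 / 15.00 = 0.06589 h⁻¹
t½ = ln2 / k = 0.693147 / 0.06589 = 10.52 h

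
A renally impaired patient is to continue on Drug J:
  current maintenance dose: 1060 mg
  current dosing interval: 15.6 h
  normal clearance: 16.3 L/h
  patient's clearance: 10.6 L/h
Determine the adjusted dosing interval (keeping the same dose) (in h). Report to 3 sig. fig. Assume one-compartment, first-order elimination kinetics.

24.0 h

To keep the same average steady-state level, dosing rate must scale with clearance.
CL ratio = 10.6 / 16.3 = 0.6503
New interval (same dose) = 15.6 / 0.6503 = 23.99 h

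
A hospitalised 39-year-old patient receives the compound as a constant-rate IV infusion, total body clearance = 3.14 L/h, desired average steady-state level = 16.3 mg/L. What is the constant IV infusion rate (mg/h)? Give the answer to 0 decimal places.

At steady state, infusion rate R₀ = Css × CL = 16.3 × 3.140 = 51.18 mg/h

51 mg/h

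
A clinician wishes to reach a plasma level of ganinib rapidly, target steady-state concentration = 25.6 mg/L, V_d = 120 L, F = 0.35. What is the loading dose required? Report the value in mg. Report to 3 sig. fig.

8780 mg

LD = Css × Vd / F = 25.6 × 120 / 0.35 = 8777 mg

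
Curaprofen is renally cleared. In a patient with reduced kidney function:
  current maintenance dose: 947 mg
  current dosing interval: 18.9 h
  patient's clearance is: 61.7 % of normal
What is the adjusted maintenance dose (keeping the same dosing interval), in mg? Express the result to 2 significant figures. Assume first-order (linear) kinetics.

To keep the same average steady-state level, dosing rate must scale with clearance.
CL ratio = 61.7 / 100 = 0.6170
New dose (same interval) = 947 × 0.6170 = 584.3 mg

580 mg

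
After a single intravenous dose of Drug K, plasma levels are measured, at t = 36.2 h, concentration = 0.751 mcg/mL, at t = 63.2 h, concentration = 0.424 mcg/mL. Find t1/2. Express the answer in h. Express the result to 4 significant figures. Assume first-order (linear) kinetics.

32.74 h

k = ln(C₁/C₂) / (t₂ − t₁) = ln(0.751/0.424) / (63.2 − 36.2)
  = 0.5717 / 27.00 = 0.02117 h⁻¹
t½ = ln2 / k = 0.693147 / 0.02117 = 32.74 h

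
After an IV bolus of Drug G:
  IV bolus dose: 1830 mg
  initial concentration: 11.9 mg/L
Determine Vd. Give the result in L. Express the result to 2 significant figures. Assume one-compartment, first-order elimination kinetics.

Vd = Dose / C₀ = 1830 / 11.9 = 153.8 L

150 L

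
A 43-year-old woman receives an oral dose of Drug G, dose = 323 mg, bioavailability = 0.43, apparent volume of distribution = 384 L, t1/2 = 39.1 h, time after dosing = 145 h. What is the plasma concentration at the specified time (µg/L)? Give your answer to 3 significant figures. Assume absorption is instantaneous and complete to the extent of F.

27.7 µg/L

Amount reaching circulation = F × Dose = 0.43 × 323.0 = 138.9 mg
C₀ = F·Dose / Vd = 138.9 / 384 = 0.3617 mg/L
k = ln2 / t½ = 0.693147 / 39.1 = 0.01773 h⁻¹
C = C₀ · e^(−k·t) = 0.3617 × e^(−0.01773 × 145)
  = 0.3617 × 0.07647 = 0.02766 mg/L
Convert: 0.02766 mg/L × 1000 = 27.66 µg/L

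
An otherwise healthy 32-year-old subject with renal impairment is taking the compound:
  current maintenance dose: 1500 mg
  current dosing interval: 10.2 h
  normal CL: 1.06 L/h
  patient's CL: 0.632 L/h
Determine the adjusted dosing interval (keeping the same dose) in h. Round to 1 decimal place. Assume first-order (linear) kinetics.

17.1 h

To keep the same average steady-state level, dosing rate must scale with clearance.
CL ratio = 0.632 / 1.06 = 0.5962
New interval (same dose) = 10.2 / 0.5962 = 17.11 h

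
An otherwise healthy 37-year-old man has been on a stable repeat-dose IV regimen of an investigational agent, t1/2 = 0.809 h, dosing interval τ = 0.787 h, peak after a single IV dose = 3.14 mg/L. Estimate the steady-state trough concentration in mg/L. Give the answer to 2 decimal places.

k = ln2 / t½ = 0.693147 / 0.809 = 0.8568 h⁻¹
e^(−kτ) = e^(−0.8568 × 0.787) = 0.5095
Accumulation ratio R = 1 / (1 − e^(−kτ)) = 1 / (1 − 0.5095) = 2.039
Steady-state trough = C₀ × R × e^(−kτ) = 3.14 × 2.039 × 0.5095 = 3.262 mg/L

3.26 mg/L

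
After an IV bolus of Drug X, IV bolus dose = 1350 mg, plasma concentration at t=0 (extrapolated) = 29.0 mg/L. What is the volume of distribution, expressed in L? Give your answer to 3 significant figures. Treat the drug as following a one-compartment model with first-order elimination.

Vd = Dose / C₀ = 1350 / 29.0 = 46.55 L

46.6 L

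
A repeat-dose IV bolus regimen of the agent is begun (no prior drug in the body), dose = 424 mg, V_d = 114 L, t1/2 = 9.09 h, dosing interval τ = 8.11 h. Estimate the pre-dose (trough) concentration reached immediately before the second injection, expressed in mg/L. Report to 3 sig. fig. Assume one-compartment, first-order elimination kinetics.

2.00 mg/L

C₀ per dose = Dose / Vd = 424 / 114 = 3.719 mg/L
k = ln2 / t½ = 0.693147 / 9.09 = 0.07625 h⁻¹
Fraction remaining after one interval: r = e^(−kτ) = e^(−0.07625 × 8.11) = 0.5388
Before dose 2, 1 dose has been given (aged 1τ).
C_trough = C₀ × r = 3.719 × 0.5388 = 2.004 mg/L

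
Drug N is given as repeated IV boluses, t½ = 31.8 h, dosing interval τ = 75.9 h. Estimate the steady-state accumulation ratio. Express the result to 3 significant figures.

1.24

k = ln2 / t½ = 0.693147 / 31.8 = 0.02180 h⁻¹
e^(−kτ) = e^(−0.02180 × 75.9) = 0.1912
Accumulation ratio R = 1 / (1 − e^(−kτ)) = 1 / (1 − 0.1912) = 1.236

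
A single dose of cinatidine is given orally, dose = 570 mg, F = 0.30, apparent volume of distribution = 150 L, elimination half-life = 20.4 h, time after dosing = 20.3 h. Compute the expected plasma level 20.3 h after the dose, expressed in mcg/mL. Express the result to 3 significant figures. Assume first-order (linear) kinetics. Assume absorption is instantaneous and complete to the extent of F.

0.572 mcg/mL

Amount reaching circulation = F × Dose = 0.30 × 570.0 = 171.0 mg
C₀ = F·Dose / Vd = 171.0 / 150 = 1.140 mg/L
k = ln2 / t½ = 0.693147 / 20.4 = 0.03398 h⁻¹
C = C₀ · e^(−k·t) = 1.140 × e^(−0.03398 × 20.3)
  = 1.140 × 0.5017 = 0.5719 mg/L
(0.5719 mg/L = 0.5719 mcg/mL)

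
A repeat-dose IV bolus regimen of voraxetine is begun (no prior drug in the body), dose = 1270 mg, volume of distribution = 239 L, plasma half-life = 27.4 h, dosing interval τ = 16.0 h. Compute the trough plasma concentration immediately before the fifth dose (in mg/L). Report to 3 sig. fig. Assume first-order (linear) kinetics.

8.54 mg/L

C₀ per dose = Dose / Vd = 1270 / 239 = 5.314 mg/L
k = ln2 / t½ = 0.693147 / 27.4 = 0.02530 h⁻¹
Fraction remaining after one interval: r = e^(−kτ) = e^(−0.02530 × 16.0) = 0.6671
Before dose 5, 4 doses have been given (aged 1τ, 2τ, 3τ, 4τ).
C_trough = C₀ × (r + r² + … + r^4) = C₀ × r(1−r^4)/(1−r)
        = 5.314 × 0.6671 × (1 − 0.1980) / (1 − 0.6671) = 8.540 mg/L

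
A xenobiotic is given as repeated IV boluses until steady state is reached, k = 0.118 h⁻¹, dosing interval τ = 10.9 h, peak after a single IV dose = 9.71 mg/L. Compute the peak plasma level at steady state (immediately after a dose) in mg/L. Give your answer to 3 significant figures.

e^(−kτ) = e^(−0.1180 × 10.9) = 0.2763
Accumulation ratio R = 1 / (1 − e^(−kτ)) = 1 / (1 − 0.2763) = 1.382
Steady-state peak = C₀ × R = 9.71 × 1.382 = 13.42 mg/L

13.4 mg/L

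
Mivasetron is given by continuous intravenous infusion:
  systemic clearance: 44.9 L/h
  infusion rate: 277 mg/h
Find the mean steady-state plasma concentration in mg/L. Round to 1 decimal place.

6.2 mg/L

At steady state Css = R₀ / CL = 277 / 44.90 = 6.169 mg/L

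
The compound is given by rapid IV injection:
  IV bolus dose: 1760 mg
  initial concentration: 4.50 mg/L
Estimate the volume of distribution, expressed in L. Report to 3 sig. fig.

Vd = Dose / C₀ = 1760 / 4.50 = 391.1 L

391 L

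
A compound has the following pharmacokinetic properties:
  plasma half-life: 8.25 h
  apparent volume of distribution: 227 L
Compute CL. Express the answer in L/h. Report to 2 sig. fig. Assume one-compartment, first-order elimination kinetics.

k = ln2 / t½ = 0.693147 / 8.25 = 0.08402 h⁻¹
CL = k × Vd = 0.08402 × 227 = 19.07 L/h

19 L/h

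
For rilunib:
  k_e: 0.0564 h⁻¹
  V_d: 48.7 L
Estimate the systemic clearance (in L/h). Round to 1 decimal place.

CL = k × Vd = 0.0564 × 48.7 = 2.747 L/h

2.7 L/h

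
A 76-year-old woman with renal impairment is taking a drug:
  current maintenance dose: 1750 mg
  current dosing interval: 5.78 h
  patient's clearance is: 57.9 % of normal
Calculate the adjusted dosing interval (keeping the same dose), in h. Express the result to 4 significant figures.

9.983 h

To keep the same average steady-state level, dosing rate must scale with clearance.
CL ratio = 57.9 / 100 = 0.5790
New interval (same dose) = 5.78 / 0.5790 = 9.983 h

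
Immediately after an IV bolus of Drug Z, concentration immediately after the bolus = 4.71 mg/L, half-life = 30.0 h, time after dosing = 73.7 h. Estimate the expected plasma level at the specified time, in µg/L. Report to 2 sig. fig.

k = ln2 / t½ = 0.693147 / 30.0 = 0.02310 h⁻¹
C = C₀ · e^(−k·t) = 4.710 × e^(−0.02310 × 73.7)
  = 4.710 × 0.1822 = 0.8582 mg/L
Convert: 0.8582 mg/L × 1000 = 858.2 µg/L

860 µg/L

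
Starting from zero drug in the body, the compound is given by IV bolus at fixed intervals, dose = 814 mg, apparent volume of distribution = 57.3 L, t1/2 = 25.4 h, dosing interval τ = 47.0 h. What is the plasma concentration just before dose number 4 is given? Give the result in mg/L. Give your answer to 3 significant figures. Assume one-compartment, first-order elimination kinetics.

C₀ per dose = Dose / Vd = 814 / 57.3 = 14.21 mg/L
k = ln2 / t½ = 0.693147 / 25.4 = 0.02729 h⁻¹
Fraction remaining after one interval: r = e^(−kτ) = e^(−0.02729 × 47.0) = 0.2773
Before dose 4, 3 doses have been given (aged 1τ, 2τ, 3τ).
C_trough = C₀ × (r + r² + … + r^3) = C₀ × r(1−r^3)/(1−r)
        = 14.21 × 0.2773 × (1 − 0.02132) / (1 − 0.2773) = 5.336 mg/L

5.34 mg/L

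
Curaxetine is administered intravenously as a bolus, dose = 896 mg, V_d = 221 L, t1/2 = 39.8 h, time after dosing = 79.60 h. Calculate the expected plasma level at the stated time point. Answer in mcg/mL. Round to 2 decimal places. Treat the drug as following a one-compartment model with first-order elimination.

1.01 mcg/mL

C₀ = Dose / Vd = 896.0 / 221 = 4.054 mg/L
k = ln2 / t½ = 0.693147 / 39.8 = 0.01742 h⁻¹
t / t½ = 79.60 / 39.8 = 2 half-lives
C = C₀ × (1/2)^2 = 4.054 × 0.2500 = 1.014 mg/L
(1.014 mg/L = 1.014 mcg/mL)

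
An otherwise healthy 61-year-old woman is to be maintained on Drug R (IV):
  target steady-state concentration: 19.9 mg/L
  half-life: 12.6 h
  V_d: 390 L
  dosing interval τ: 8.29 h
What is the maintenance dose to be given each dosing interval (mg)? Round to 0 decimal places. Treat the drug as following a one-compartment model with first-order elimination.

3539 mg

k = ln2 / t½ = 0.693147 / 12.6 = 0.05501 h⁻¹
CL = k × Vd = 0.05501 × 390 = 21.45 L/h
At steady state, Dose/τ = Css × CL.
Dose = Css × CL × τ = 19.9 × 21.45 × 8.29 = 3539 mg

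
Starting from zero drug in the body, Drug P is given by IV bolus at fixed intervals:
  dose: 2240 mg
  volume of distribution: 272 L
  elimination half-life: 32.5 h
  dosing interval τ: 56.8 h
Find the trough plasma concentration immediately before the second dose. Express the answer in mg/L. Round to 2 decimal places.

C₀ per dose = Dose / Vd = 2240 / 272 = 8.235 mg/L
k = ln2 / t½ = 0.693147 / 32.5 = 0.02133 h⁻¹
Fraction remaining after one interval: r = e^(−kτ) = e^(−0.02133 × 56.8) = 0.2977
Before dose 2, 1 dose has been given (aged 1τ).
C_trough = C₀ × r = 8.235 × 0.2977 = 2.452 mg/L

2.45 mg/L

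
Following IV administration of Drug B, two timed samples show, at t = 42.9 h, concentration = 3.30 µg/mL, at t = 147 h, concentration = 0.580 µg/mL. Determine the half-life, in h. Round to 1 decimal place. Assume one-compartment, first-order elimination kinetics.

k = ln(C₁/C₂) / (t₂ − t₁) = ln(3.30/0.580) / (147 − 42.9)
  = 1.739 / 104.1 = 0.01671 h⁻¹
t½ = ln2 / k = 0.693147 / 0.01671 = 41.48 h

41.5 h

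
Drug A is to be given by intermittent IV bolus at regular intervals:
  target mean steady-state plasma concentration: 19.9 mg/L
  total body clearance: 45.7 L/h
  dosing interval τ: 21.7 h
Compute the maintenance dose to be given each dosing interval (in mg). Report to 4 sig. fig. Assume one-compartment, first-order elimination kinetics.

19730 mg

At steady state, Dose/τ = Css × CL.
Dose = Css × CL × τ = 19.9 × 45.70 × 21.7 = 19730 mg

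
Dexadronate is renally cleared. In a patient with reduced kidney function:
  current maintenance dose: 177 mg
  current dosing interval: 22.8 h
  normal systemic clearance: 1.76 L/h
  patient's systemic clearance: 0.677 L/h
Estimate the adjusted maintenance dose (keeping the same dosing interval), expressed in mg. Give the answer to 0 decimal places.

To keep the same average steady-state level, dosing rate must scale with clearance.
CL ratio = 0.677 / 1.76 = 0.3847
New dose (same interval) = 177 × 0.3847 = 68.09 mg

68 mg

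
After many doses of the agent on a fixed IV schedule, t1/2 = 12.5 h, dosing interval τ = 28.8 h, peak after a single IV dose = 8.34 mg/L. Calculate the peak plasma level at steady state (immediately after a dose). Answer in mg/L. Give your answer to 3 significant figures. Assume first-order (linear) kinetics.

k = ln2 / t½ = 0.693147 / 12.5 = 0.05545 h⁻¹
e^(−kτ) = e^(−0.05545 × 28.8) = 0.2025
Accumulation ratio R = 1 / (1 − e^(−kτ)) = 1 / (1 − 0.2025) = 1.254
Steady-state peak = C₀ × R = 8.34 × 1.254 = 10.46 mg/L

10.5 mg/L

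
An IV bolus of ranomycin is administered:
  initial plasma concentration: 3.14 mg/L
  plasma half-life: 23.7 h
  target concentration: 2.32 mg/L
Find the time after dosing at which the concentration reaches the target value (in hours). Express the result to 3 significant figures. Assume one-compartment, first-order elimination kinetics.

k = ln2 / t½ = 0.693147 / 23.7 = 0.02925 h⁻¹
t = ln(C₀ / C) / k = ln(3.140 / 2.32) / 0.02925
  = ln(1.353) / 0.02925 = 0.3023 / 0.02925 = 10.34 h

10.3 h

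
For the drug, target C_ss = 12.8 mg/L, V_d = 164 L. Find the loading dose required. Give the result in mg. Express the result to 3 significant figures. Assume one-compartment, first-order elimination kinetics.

2100 mg

LD = Css × Vd = 12.8 × 164 = 2099 mg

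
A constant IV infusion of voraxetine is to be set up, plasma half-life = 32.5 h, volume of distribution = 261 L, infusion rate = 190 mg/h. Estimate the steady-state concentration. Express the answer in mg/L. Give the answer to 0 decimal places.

k = ln2 / t½ = 0.693147 / 32.5 = 0.02133 h⁻¹
CL = k × Vd = 0.02133 × 261 = 5.567 L/h
At steady state Css = R₀ / CL = 190 / 5.567 = 34.13 mg/L

34 mg/L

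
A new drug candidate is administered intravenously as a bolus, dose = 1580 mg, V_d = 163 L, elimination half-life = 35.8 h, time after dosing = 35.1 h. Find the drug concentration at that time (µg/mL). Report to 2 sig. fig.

C₀ = Dose / Vd = 1580 / 163 = 9.693 mg/L
k = ln2 / t½ = 0.693147 / 35.8 = 0.01936 h⁻¹
C = C₀ · e^(−k·t) = 9.693 × e^(−0.01936 × 35.1)
  = 9.693 × 0.5069 = 4.913 mg/L
(4.913 mg/L = 4.913 µg/mL)

4.9 µg/mL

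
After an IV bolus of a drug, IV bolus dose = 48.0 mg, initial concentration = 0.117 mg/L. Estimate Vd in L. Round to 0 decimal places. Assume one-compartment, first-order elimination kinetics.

410 L

Vd = Dose / C₀ = 48.00 / 0.117 = 410.3 L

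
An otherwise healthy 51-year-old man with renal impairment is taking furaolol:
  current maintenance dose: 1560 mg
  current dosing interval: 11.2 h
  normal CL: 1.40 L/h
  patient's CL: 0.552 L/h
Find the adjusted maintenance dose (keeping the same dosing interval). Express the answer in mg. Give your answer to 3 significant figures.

615 mg

To keep the same average steady-state level, dosing rate must scale with clearance.
CL ratio = 0.552 / 1.40 = 0.3943
New dose (same interval) = 1560 × 0.3943 = 615.1 mg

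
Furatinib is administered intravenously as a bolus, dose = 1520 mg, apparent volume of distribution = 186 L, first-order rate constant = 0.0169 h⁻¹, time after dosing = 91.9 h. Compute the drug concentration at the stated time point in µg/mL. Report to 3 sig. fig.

C₀ = Dose / Vd = 1520 / 186 = 8.172 mg/L
C = C₀ · e^(−k·t) = 8.172 × e^(−0.01690 × 91.9)
  = 8.172 × 0.2116 = 1.729 mg/L
(1.729 mg/L = 1.729 µg/mL)

1.73 µg/mL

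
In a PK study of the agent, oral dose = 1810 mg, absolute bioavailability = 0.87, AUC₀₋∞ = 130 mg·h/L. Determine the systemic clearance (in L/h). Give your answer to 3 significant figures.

12.1 L/h

CL = F·Dose / AUC = 0.87 × 1810 / 130 = 12.11 L/h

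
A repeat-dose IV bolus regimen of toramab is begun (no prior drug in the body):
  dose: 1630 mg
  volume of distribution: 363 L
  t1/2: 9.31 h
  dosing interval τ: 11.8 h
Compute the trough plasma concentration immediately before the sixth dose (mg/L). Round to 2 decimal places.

C₀ per dose = Dose / Vd = 1630 / 363 = 4.490 mg/L
k = ln2 / t½ = 0.693147 / 9.31 = 0.07445 h⁻¹
Fraction remaining after one interval: r = e^(−kτ) = e^(−0.07445 × 11.8) = 0.4154
Before dose 6, 5 doses have been given (aged 1τ, 2τ, 3τ, 4τ, 5τ).
C_trough = C₀ × (r + r² + … + r^5) = C₀ × r(1−r^5)/(1−r)
        = 4.490 × 0.4154 × (1 − 0.01237) / (1 − 0.4154) = 3.151 mg/L

3.15 mg/L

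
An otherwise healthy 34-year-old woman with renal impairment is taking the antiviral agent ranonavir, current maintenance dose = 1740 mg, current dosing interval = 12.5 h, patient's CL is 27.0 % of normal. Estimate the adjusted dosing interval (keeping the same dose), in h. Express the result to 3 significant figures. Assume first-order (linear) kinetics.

To keep the same average steady-state level, dosing rate must scale with clearance.
CL ratio = 27.0 / 100 = 0.2700
New interval (same dose) = 12.5 / 0.2700 = 46.30 h

46.3 h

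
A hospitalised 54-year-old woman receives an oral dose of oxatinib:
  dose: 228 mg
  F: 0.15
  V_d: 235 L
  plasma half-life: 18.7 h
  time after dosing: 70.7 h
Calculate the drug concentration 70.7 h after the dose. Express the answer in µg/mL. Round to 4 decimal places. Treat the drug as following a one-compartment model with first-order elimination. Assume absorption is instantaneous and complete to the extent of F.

Amount reaching circulation = F × Dose = 0.15 × 228.0 = 34.20 mg
C₀ = F·Dose / Vd = 34.20 / 235 = 0.1455 mg/L
k = ln2 / t½ = 0.693147 / 18.7 = 0.03707 h⁻¹
C = C₀ · e^(−k·t) = 0.1455 × e^(−0.03707 × 70.7)
  = 0.1455 × 0.07274 = 0.01058 mg/L
(0.01058 mg/L = 0.01058 µg/mL)

0.0106 µg/mL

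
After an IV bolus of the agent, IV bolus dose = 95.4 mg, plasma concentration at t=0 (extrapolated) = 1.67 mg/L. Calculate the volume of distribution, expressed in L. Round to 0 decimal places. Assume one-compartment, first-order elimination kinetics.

57 L

Vd = Dose / C₀ = 95.40 / 1.67 = 57.13 L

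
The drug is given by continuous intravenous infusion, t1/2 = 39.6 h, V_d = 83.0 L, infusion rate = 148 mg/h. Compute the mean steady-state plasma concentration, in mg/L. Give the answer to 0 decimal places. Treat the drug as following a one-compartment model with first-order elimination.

102 mg/L

k = ln2 / t½ = 0.693147 / 39.6 = 0.01750 h⁻¹
CL = k × Vd = 0.01750 × 83.0 = 1.453 L/h
At steady state Css = R₀ / CL = 148 / 1.453 = 101.9 mg/L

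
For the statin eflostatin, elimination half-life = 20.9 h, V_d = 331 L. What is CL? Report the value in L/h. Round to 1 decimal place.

k = ln2 / t½ = 0.693147 / 20.9 = 0.03316 h⁻¹
CL = k × Vd = 0.03316 × 331 = 10.98 L/h

11.0 L/h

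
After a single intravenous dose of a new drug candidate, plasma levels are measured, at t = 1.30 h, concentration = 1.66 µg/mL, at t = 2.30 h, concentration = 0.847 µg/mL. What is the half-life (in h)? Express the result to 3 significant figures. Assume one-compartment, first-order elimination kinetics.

1.03 h

k = ln(C₁/C₂) / (t₂ − t₁) = ln(1.66/0.847) / (2.30 − 1.30)
  = 0.6729 / 1.000 = 0.6729 h⁻¹
t½ = ln2 / k = 0.693147 / 0.6729 = 1.030 h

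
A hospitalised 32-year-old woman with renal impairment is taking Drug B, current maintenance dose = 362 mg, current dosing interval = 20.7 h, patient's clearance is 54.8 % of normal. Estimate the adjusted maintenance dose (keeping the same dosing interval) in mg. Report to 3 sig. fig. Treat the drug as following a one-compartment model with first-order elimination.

198 mg

To keep the same average steady-state level, dosing rate must scale with clearance.
CL ratio = 54.8 / 100 = 0.5480
New dose (same interval) = 362 × 0.5480 = 198.4 mg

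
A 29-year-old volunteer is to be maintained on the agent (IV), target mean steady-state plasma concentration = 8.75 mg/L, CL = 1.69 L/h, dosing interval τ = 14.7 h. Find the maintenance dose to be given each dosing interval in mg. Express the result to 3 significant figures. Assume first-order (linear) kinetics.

At steady state, Dose/τ = Css × CL.
Dose = Css × CL × τ = 8.75 × 1.690 × 14.7 = 217.4 mg

217 mg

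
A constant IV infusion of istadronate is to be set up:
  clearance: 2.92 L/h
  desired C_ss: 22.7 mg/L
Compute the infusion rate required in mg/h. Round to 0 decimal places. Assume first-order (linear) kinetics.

At steady state, infusion rate R₀ = Css × CL = 22.7 × 2.920 = 66.28 mg/h

66 mg/h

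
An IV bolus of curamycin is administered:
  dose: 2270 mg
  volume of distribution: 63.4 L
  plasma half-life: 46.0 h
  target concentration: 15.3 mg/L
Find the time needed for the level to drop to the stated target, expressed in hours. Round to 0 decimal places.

56 h

C₀ = Dose / Vd = 2270 / 63.4 = 35.80 mg/L
k = ln2 / t½ = 0.693147 / 46.0 = 0.01507 h⁻¹
t = ln(C₀ / C) / k = ln(35.80 / 15.3) / 0.01507
  = ln(2.340) / 0.01507 = 0.8502 / 0.01507 = 56.42 h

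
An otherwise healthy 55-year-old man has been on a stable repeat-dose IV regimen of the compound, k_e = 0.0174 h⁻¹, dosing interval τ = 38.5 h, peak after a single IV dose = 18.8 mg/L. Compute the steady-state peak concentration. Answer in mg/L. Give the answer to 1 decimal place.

38.5 mg/L

e^(−kτ) = e^(−0.01740 × 38.5) = 0.5118
Accumulation ratio R = 1 / (1 − e^(−kτ)) = 1 / (1 − 0.5118) = 2.048
Steady-state peak = C₀ × R = 18.8 × 2.048 = 38.50 mg/L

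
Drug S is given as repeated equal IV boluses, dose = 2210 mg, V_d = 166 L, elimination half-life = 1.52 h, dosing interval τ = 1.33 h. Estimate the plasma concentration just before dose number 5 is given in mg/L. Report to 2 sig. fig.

15 mg/L

C₀ per dose = Dose / Vd = 2210 / 166 = 13.31 mg/L
k = ln2 / t½ = 0.693147 / 1.52 = 0.4560 h⁻¹
Fraction remaining after one interval: r = e^(−kτ) = e^(−0.4560 × 1.33) = 0.5453
Before dose 5, 4 doses have been given (aged 1τ, 2τ, 3τ, 4τ).
C_trough = C₀ × (r + r² + … + r^4) = C₀ × r(1−r^4)/(1−r)
        = 13.31 × 0.5453 × (1 − 0.08842) / (1 − 0.5453) = 14.55 mg/L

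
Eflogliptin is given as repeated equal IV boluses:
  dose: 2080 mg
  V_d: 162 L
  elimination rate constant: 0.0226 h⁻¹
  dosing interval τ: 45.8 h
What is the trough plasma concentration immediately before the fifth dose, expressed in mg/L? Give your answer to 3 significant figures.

6.96 mg/L

C₀ per dose = Dose / Vd = 2080 / 162 = 12.84 mg/L
Fraction remaining after one interval: r = e^(−kτ) = e^(−0.02260 × 45.8) = 0.3552
Before dose 5, 4 doses have been given (aged 1τ, 2τ, 3τ, 4τ).
C_trough = C₀ × (r + r² + … + r^4) = C₀ × r(1−r^4)/(1−r)
        = 12.84 × 0.3552 × (1 − 0.01592) / (1 − 0.3552) = 6.961 mg/L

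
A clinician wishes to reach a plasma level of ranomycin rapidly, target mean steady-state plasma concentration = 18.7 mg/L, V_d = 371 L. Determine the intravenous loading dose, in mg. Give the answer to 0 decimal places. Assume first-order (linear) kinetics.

6938 mg

LD = Css × Vd = 18.7 × 371 = 6938 mg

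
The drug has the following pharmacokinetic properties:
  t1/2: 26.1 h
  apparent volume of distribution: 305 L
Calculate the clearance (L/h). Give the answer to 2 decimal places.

k = ln2 / t½ = 0.693147 / 26.1 = 0.02656 h⁻¹
CL = k × Vd = 0.02656 × 305 = 8.101 L/h

8.10 L/h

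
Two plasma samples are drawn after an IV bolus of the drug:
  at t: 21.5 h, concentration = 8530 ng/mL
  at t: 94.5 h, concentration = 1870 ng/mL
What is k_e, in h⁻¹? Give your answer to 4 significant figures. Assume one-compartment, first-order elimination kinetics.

0.02079 h⁻¹

k = ln(C₁/C₂) / (t₂ − t₁) = ln(8530/1870) / (94.5 − 21.5)
  = 1.518 / 73.00 = 0.02079 h⁻¹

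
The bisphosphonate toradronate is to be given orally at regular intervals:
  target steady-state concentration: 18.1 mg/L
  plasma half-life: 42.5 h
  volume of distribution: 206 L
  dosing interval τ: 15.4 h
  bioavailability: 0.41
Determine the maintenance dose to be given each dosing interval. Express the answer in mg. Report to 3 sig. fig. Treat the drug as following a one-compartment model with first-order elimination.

k = ln2 / t½ = 0.693147 / 42.5 = 0.01631 h⁻¹
CL = k × Vd = 0.01631 × 206 = 3.360 L/h
At steady state, F × (Dose/τ) = Css × CL.
Dose = Css × CL × τ / F = 18.1 × 3.360 × 15.4 / 0.41 = 2284 mg

2280 mg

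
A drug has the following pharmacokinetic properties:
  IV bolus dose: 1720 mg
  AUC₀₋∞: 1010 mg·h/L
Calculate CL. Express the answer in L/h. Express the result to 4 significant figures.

CL = Dose / AUC = 1720 / 1010 = 1.703 L/h

1.703 L/h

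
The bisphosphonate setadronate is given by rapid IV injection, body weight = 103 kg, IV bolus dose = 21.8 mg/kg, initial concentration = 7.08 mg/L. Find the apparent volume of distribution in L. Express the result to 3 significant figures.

Dose = 21.8 × 103 = 2245 mg
Vd = Dose / C₀ = 2245 / 7.08 = 317.1 L

317 L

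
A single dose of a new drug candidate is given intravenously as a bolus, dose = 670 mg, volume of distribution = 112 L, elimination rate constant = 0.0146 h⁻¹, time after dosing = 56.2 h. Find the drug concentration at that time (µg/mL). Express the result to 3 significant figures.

2.63 µg/mL

C₀ = Dose / Vd = 670.0 / 112 = 5.982 mg/L
C = C₀ · e^(−k·t) = 5.982 × e^(−0.01460 × 56.2)
  = 5.982 × 0.4402 = 2.633 mg/L
(2.633 mg/L = 2.633 µg/mL)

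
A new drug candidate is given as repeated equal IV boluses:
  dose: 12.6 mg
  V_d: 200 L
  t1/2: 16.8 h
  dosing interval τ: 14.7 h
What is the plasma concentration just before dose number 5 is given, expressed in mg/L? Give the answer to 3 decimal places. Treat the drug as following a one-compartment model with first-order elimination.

C₀ per dose = Dose / Vd = 12.6 / 200 = 0.06300 mg/L
k = ln2 / t½ = 0.693147 / 16.8 = 0.04126 h⁻¹
Fraction remaining after one interval: r = e^(−kτ) = e^(−0.04126 × 14.7) = 0.5452
Before dose 5, 4 doses have been given (aged 1τ, 2τ, 3τ, 4τ).
C_trough = C₀ × (r + r² + … + r^4) = C₀ × r(1−r^4)/(1−r)
        = 0.06300 × 0.5452 × (1 − 0.08835) / (1 − 0.5452) = 0.06885 mg/L

0.069 mg/L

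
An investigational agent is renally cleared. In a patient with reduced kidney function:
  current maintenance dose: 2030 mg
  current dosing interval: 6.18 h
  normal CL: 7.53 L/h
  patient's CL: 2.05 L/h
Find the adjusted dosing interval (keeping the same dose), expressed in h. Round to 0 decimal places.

23 h

To keep the same average steady-state level, dosing rate must scale with clearance.
CL ratio = 2.05 / 7.53 = 0.2722
New interval (same dose) = 6.18 / 0.2722 = 22.70 h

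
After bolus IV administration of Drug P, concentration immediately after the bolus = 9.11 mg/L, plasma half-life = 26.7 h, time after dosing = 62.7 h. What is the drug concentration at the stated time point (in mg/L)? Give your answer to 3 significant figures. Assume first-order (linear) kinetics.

1.79 mg/L

k = ln2 / t½ = 0.693147 / 26.7 = 0.02596 h⁻¹
C = C₀ · e^(−k·t) = 9.110 × e^(−0.02596 × 62.7)
  = 9.110 × 0.1964 = 1.789 mg/L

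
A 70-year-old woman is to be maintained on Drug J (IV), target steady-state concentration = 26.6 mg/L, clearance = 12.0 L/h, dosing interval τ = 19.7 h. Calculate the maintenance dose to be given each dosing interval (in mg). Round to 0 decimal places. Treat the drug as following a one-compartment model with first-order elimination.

6288 mg

At steady state, Dose/τ = Css × CL.
Dose = Css × CL × τ = 26.6 × 12.00 × 19.7 = 6288 mg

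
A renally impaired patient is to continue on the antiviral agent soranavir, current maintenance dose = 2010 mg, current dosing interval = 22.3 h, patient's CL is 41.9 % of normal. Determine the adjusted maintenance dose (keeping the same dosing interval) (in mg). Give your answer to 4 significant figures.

To keep the same average steady-state level, dosing rate must scale with clearance.
CL ratio = 41.9 / 100 = 0.4190
New dose (same interval) = 2010 × 0.4190 = 842.2 mg

842.2 mg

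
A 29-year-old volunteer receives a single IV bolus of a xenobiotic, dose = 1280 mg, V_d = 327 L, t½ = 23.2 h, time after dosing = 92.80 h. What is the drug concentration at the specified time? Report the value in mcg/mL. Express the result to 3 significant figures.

C₀ = Dose / Vd = 1280 / 327 = 3.914 mg/L
k = ln2 / t½ = 0.693147 / 23.2 = 0.02988 h⁻¹
t / t½ = 92.80 / 23.2 = 4 half-lives
C = C₀ × (1/2)^4 = 3.914 × 0.06250 = 0.2446 mg/L
(0.2446 mg/L = 0.2446 mcg/mL)

0.245 mcg/mL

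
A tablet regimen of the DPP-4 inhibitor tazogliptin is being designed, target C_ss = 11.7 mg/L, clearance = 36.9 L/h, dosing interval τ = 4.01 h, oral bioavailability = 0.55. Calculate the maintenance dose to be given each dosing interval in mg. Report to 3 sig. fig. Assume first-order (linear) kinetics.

At steady state, F × (Dose/τ) = Css × CL.
Dose = Css × CL × τ / F = 11.7 × 36.90 × 4.01 / 0.55 = 3148 mg

3150 mg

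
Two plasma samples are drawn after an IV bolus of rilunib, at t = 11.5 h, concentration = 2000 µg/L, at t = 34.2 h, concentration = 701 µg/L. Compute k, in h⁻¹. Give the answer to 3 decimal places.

0.046 h⁻¹

k = ln(C₁/C₂) / (t₂ − t₁) = ln(2000/701) / (34.2 − 11.5)
  = 1.048 / 22.70 = 0.04617 h⁻¹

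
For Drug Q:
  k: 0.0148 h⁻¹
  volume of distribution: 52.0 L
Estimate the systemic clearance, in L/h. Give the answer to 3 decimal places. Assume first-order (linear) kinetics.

0.770 L/h

CL = k × Vd = 0.0148 × 52.0 = 0.7696 L/h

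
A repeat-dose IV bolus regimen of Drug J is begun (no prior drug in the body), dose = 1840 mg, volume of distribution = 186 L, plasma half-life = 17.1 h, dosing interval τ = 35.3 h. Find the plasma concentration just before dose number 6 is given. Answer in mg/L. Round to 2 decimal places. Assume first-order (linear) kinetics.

C₀ per dose = Dose / Vd = 1840 / 186 = 9.892 mg/L
k = ln2 / t½ = 0.693147 / 17.1 = 0.04053 h⁻¹
Fraction remaining after one interval: r = e^(−kτ) = e^(−0.04053 × 35.3) = 0.2391
Before dose 6, 5 doses have been given (aged 1τ, 2τ, 3τ, 4τ, 5τ).
C_trough = C₀ × (r + r² + … + r^5) = C₀ × r(1−r^5)/(1−r)
        = 9.892 × 0.2391 × (1 − 0.0007814) / (1 − 0.2391) = 3.106 mg/L

3.11 mg/L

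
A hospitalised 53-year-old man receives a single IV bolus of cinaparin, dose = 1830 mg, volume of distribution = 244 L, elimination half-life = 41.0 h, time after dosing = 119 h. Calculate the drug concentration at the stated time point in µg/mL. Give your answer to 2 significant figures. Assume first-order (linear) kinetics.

C₀ = Dose / Vd = 1830 / 244 = 7.500 mg/L
k = ln2 / t½ = 0.693147 / 41.0 = 0.01691 h⁻¹
C = C₀ · e^(−k·t) = 7.500 × e^(−0.01691 × 119)
  = 7.500 × 0.1337 = 1.003 mg/L
(1.003 mg/L = 1.003 µg/mL)

1.0 µg/mL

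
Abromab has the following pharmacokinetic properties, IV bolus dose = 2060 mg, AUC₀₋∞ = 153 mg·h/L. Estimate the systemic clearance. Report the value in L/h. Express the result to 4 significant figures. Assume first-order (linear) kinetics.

13.46 L/h

CL = Dose / AUC = 2060 / 153 = 13.46 L/h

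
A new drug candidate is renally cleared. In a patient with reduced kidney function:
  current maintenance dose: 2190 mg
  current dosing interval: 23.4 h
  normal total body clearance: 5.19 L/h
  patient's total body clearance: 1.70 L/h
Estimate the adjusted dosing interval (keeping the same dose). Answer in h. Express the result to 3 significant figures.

71.4 h

To keep the same average steady-state level, dosing rate must scale with clearance.
CL ratio = 1.70 / 5.19 = 0.3276
New interval (same dose) = 23.4 / 0.3276 = 71.43 h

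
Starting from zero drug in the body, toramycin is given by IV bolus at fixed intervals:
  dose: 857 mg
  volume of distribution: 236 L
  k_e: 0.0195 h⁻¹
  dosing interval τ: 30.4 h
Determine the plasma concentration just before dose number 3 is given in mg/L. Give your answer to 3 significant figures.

C₀ per dose = Dose / Vd = 857 / 236 = 3.631 mg/L
Fraction remaining after one interval: r = e^(−kτ) = e^(−0.01950 × 30.4) = 0.5528
Before dose 3, 2 doses have been given (aged 1τ, 2τ).
C_trough = C₀ × (r + r²) = 3.631 × (0.5528 + 0.3056) = 3.117 mg/L

3.12 mg/L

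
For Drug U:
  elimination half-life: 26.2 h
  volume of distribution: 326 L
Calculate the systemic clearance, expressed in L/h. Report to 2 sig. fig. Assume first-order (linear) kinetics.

k = ln2 / t½ = 0.693147 / 26.2 = 0.02646 h⁻¹
CL = k × Vd = 0.02646 × 326 = 8.626 L/h

8.6 L/h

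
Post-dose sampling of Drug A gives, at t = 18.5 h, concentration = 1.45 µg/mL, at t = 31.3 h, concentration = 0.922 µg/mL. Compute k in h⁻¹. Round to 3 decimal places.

k = ln(C₁/C₂) / (t₂ − t₁) = ln(1.45/0.922) / (31.3 − 18.5)
  = 0.4528 / 12.80 = 0.03538 h⁻¹

0.035 h⁻¹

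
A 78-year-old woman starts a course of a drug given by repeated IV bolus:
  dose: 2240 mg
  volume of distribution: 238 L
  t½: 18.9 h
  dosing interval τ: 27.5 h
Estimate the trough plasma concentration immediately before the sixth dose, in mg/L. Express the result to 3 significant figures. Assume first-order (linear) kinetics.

C₀ per dose = Dose / Vd = 2240 / 238 = 9.412 mg/L
k = ln2 / t½ = 0.693147 / 18.9 = 0.03667 h⁻¹
Fraction remaining after one interval: r = e^(−kτ) = e^(−0.03667 × 27.5) = 0.3648
Before dose 6, 5 doses have been given (aged 1τ, 2τ, 3τ, 4τ, 5τ).
C_trough = C₀ × (r + r² + … + r^5) = C₀ × r(1−r^5)/(1−r)
        = 9.412 × 0.3648 × (1 − 0.006461) / (1 − 0.3648) = 5.370 mg/L

5.37 mg/L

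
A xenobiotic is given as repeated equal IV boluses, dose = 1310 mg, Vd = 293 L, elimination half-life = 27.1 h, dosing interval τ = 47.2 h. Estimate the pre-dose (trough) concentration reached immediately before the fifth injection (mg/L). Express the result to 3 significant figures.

C₀ per dose = Dose / Vd = 1310 / 293 = 4.471 mg/L
k = ln2 / t½ = 0.693147 / 27.1 = 0.02558 h⁻¹
Fraction remaining after one interval: r = e^(−kτ) = e^(−0.02558 × 47.2) = 0.2990
Before dose 5, 4 doses have been given (aged 1τ, 2τ, 3τ, 4τ).
C_trough = C₀ × (r + r² + … + r^4) = C₀ × r(1−r^4)/(1−r)
        = 4.471 × 0.2990 × (1 − 0.007993) / (1 − 0.2990) = 1.892 mg/L

1.89 mg/L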